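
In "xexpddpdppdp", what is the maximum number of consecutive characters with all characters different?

add x: [x] len 1
add e: [x, e] len 2
add x (repeat x, move left end past it): [e, x] len 2
add p: [e, x, p] len 3
add d: [e, x, p, d] len 4
add d (repeat d, move left end past it): [d] len 1
add p: [d, p] len 2
add d (repeat d, move left end past it): [p, d] len 2
add p (repeat p, move left end past it): [d, p] len 2
add p (repeat p, move left end past it): [p] len 1
add d: [p, d] len 2
add p (repeat p, move left end past it): [d, p] len 2
Longest all-distinct length: 4.

4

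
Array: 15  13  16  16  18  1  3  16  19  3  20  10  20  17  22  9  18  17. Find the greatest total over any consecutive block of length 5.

89

Window sums for each of the 14 positions:
[15, 13, 16, 16, 18] → sum 78
[13, 16, 16, 18, 1] → sum 64
[16, 16, 18, 1, 3] → sum 54
[16, 18, 1, 3, 16] → sum 54
[18, 1, 3, 16, 19] → sum 57
[1, 3, 16, 19, 3] → sum 42
[3, 16, 19, 3, 20] → sum 61
[16, 19, 3, 20, 10] → sum 68
[19, 3, 20, 10, 20] → sum 72
[3, 20, 10, 20, 17] → sum 70
[20, 10, 20, 17, 22] → sum 89
[10, 20, 17, 22, 9] → sum 78
[20, 17, 22, 9, 18] → sum 86
[17, 22, 9, 18, 17] → sum 83
Greatest of these is 89.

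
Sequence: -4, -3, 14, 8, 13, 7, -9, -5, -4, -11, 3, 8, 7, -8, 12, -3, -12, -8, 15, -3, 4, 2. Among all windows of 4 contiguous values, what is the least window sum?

-29

(-4, -3, 14, 8) → sum 15
(-3, 14, 8, 13) → sum 32
(14, 8, 13, 7) → sum 42
(8, 13, 7, -9) → sum 19
(13, 7, -9, -5) → sum 6
(7, -9, -5, -4) → sum -11
(-9, -5, -4, -11) → sum -29
(-5, -4, -11, 3) → sum -17
(-4, -11, 3, 8) → sum -4
(-11, 3, 8, 7) → sum 7
(3, 8, 7, -8) → sum 10
(8, 7, -8, 12) → sum 19
(7, -8, 12, -3) → sum 8
(-8, 12, -3, -12) → sum -11
(12, -3, -12, -8) → sum -11
(-3, -12, -8, 15) → sum -8
(-12, -8, 15, -3) → sum -8
(-8, 15, -3, 4) → sum 8
(15, -3, 4, 2) → sum 18
Least of these is -29.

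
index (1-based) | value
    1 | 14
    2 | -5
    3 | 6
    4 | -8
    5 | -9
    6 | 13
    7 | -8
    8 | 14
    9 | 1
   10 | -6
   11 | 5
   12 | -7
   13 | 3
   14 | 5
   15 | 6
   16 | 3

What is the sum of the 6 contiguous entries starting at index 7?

-1

Elements at indices 7..12: -8, 14, 1, -6, 5, -7
sum(-8, 14, 1, -6, 5, -7) = -1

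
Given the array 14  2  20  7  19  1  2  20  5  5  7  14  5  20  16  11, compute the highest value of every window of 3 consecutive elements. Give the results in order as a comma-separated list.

20, 20, 20, 19, 19, 20, 20, 20, 7, 14, 14, 20, 20, 20

Sliding a size-3 window across the 16 values:
(14, 2, 20) → max 20
(2, 20, 7) → max 20
(20, 7, 19) → max 20
(7, 19, 1) → max 19
(19, 1, 2) → max 19
(1, 2, 20) → max 20
(2, 20, 5) → max 20
(20, 5, 5) → max 20
(5, 5, 7) → max 7
(5, 7, 14) → max 14
(7, 14, 5) → max 14
(14, 5, 20) → max 20
(5, 20, 16) → max 20
(20, 16, 11) → max 20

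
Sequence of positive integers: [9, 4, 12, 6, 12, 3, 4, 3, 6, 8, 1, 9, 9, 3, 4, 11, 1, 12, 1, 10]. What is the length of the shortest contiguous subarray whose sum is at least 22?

add 9: running sum 9 < 22
add 4: running sum 13 < 22
end 2: [9, 4, 12] sum 25, len 3
end 3: [4, 12, 6] sum 22, len 3
end 4: [12, 6, 12] sum 30, len 3
end 5: [12, 6, 12, 3] sum 33, len 4
end 6: [6, 12, 3, 4] sum 25, len 4
end 7: [12, 3, 4, 3] sum 22, len 4
end 8: [12, 3, 4, 3, 6] sum 28, len 5
end 9: [3, 4, 3, 6, 8] sum 24, len 5
end 10: [4, 3, 6, 8, 1] sum 22, len 5
end 11: [6, 8, 1, 9] sum 24, len 4
end 12: [8, 1, 9, 9] sum 27, len 4
end 13: [1, 9, 9, 3] sum 22, len 4
end 14: [9, 9, 3, 4] sum 25, len 4
end 15: [9, 3, 4, 11] sum 27, len 4
end 16: [9, 3, 4, 11, 1] sum 28, len 5
end 17: [11, 1, 12] sum 24, len 3
end 18: [11, 1, 12, 1] sum 25, len 4
end 19: [12, 1, 10] sum 23, len 3
Shortest qualifying length: 3.

3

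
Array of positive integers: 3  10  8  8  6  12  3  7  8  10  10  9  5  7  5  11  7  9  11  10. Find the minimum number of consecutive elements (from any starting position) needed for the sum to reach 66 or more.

add 3: running sum 3 < 66
add 10: running sum 13 < 66
add 8: running sum 21 < 66
add 8: running sum 29 < 66
add 6: running sum 35 < 66
add 12: running sum 47 < 66
add 3: running sum 50 < 66
add 7: running sum 57 < 66
add 8: running sum 65 < 66
add 10: shortest ending here [10, 8, 8, 6, 12, 3, 7, 8, 10] sum 72, len 9
add 10: shortest ending here [8, 8, 6, 12, 3, 7, 8, 10, 10] sum 72, len 9
add 9: shortest ending here [8, 6, 12, 3, 7, 8, 10, 10, 9] sum 73, len 9
add 5: shortest ending here [6, 12, 3, 7, 8, 10, 10, 9, 5] sum 70, len 9
add 7: shortest ending here [12, 3, 7, 8, 10, 10, 9, 5, 7] sum 71, len 9
add 5: shortest ending here [12, 3, 7, 8, 10, 10, 9, 5, 7, 5] sum 76, len 10
add 11: shortest ending here [7, 8, 10, 10, 9, 5, 7, 5, 11] sum 72, len 9
add 7: shortest ending here [8, 10, 10, 9, 5, 7, 5, 11, 7] sum 72, len 9
add 9: shortest ending here [10, 10, 9, 5, 7, 5, 11, 7, 9] sum 73, len 9
add 11: shortest ending here [10, 9, 5, 7, 5, 11, 7, 9, 11] sum 74, len 9
add 10: shortest ending here [9, 5, 7, 5, 11, 7, 9, 11, 10] sum 74, len 9
Shortest qualifying length: 9.

9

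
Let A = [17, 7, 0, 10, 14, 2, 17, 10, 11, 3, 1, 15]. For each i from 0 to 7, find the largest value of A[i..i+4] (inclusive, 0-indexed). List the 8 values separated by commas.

17, 14, 17, 17, 17, 17, 17, 15

(17, 7, 0, 10, 14) → max 17
(7, 0, 10, 14, 2) → max 14
(0, 10, 14, 2, 17) → max 17
(10, 14, 2, 17, 10) → max 17
(14, 2, 17, 10, 11) → max 17
(2, 17, 10, 11, 3) → max 17
(17, 10, 11, 3, 1) → max 17
(10, 11, 3, 1, 15) → max 15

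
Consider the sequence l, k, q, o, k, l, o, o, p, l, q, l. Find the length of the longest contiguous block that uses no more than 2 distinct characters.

3

Extend right; when distinct count exceeds 2, shrink from the left:
[l] 1 distinct, len 1
[l, k] 2 distinct, len 2
[k, q] 2 distinct, len 2
[q, o] 2 distinct, len 2
[o, k] 2 distinct, len 2
[k, l] 2 distinct, len 2
[l, o] 2 distinct, len 2
[l, o, o] 2 distinct, len 3
[o, o, p] 2 distinct, len 3
[p, l] 2 distinct, len 2
[l, q] 2 distinct, len 2
[l, q, l] 2 distinct, len 3
Longest length with ≤2 distinct: 3.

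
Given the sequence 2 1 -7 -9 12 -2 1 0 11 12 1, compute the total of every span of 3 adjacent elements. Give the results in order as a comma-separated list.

-4, -15, -4, 1, 11, -1, 12, 23, 24

(2, 1, -7) → sum -4
(1, -7, -9) → sum -15
(-7, -9, 12) → sum -4
(-9, 12, -2) → sum 1
(12, -2, 1) → sum 11
(-2, 1, 0) → sum -1
(1, 0, 11) → sum 12
(0, 11, 12) → sum 23
(11, 12, 1) → sum 24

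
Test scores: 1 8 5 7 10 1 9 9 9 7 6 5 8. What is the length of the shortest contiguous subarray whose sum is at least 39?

add 1: running sum 1 < 39
add 8: running sum 9 < 39
add 5: running sum 14 < 39
add 7: running sum 21 < 39
add 10: running sum 31 < 39
add 1: running sum 32 < 39
add 9: shortest ending here [8, 5, 7, 10, 1, 9] sum 40, len 6
add 9: shortest ending here [5, 7, 10, 1, 9, 9] sum 41, len 6
add 9: shortest ending here [7, 10, 1, 9, 9, 9] sum 45, len 6
add 7: shortest ending here [10, 1, 9, 9, 9, 7] sum 45, len 6
add 6: shortest ending here [9, 9, 9, 7, 6] sum 40, len 5
add 5: shortest ending here [9, 9, 9, 7, 6, 5] sum 45, len 6
add 8: shortest ending here [9, 9, 7, 6, 5, 8] sum 44, len 6
Shortest qualifying length: 5.

5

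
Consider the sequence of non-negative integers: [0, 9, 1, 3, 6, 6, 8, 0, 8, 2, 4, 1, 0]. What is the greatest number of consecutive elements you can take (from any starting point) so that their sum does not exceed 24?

add 0: [0] sum 0, len 1
add 9: [0, 9] sum 9, len 2
add 1: [0, 9, 1] sum 10, len 3
add 3: [0, 9, 1, 3] sum 13, len 4
add 6: [0, 9, 1, 3, 6] sum 19, len 5
add 6: [1, 3, 6, 6] sum 16, len 4
add 8: [1, 3, 6, 6, 8] sum 24, len 5
add 0: [1, 3, 6, 6, 8, 0] sum 24, len 6
add 8: [6, 8, 0, 8] sum 22, len 4
add 2: [6, 8, 0, 8, 2] sum 24, len 5
add 4: [8, 0, 8, 2, 4] sum 22, len 5
add 1: [8, 0, 8, 2, 4, 1] sum 23, len 6
add 0: [8, 0, 8, 2, 4, 1, 0] sum 23, len 7
Longest length seen: 7.

7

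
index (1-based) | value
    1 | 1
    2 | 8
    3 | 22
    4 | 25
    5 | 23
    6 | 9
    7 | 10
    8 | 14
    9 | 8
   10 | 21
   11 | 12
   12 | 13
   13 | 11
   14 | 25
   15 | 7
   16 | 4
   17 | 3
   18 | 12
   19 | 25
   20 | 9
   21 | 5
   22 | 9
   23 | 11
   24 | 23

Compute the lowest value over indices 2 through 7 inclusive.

Elements at indices 2..7: 8, 22, 25, 23, 9, 10
min(8, 22, 25, 23, 9, 10) = 8

8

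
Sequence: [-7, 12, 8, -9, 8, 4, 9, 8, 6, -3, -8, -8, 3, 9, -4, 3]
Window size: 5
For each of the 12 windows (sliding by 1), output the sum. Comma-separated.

[-7, 12, 8, -9, 8] → sum 12
[12, 8, -9, 8, 4] → sum 23
[8, -9, 8, 4, 9] → sum 20
[-9, 8, 4, 9, 8] → sum 20
[8, 4, 9, 8, 6] → sum 35
[4, 9, 8, 6, -3] → sum 24
[9, 8, 6, -3, -8] → sum 12
[8, 6, -3, -8, -8] → sum -5
[6, -3, -8, -8, 3] → sum -10
[-3, -8, -8, 3, 9] → sum -7
[-8, -8, 3, 9, -4] → sum -8
[-8, 3, 9, -4, 3] → sum 3

12, 23, 20, 20, 35, 24, 12, -5, -10, -7, -8, 3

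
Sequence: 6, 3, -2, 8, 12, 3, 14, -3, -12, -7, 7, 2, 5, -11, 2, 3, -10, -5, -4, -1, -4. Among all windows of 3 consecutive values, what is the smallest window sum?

Each size-3 window and its sum:
[6, 3, -2] → sum 7
[3, -2, 8] → sum 9
[-2, 8, 12] → sum 18
[8, 12, 3] → sum 23
[12, 3, 14] → sum 29
[3, 14, -3] → sum 14
[14, -3, -12] → sum -1
[-3, -12, -7] → sum -22
[-12, -7, 7] → sum -12
[-7, 7, 2] → sum 2
[7, 2, 5] → sum 14
[2, 5, -11] → sum -4
[5, -11, 2] → sum -4
[-11, 2, 3] → sum -6
[2, 3, -10] → sum -5
[3, -10, -5] → sum -12
[-10, -5, -4] → sum -19
[-5, -4, -1] → sum -10
[-4, -1, -4] → sum -9
Smallest of these is -22.

-22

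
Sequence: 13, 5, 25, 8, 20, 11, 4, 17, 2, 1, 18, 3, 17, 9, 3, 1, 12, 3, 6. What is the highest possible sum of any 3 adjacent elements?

53

Window sums for each of the 17 positions:
[13, 5, 25] → sum 43
[5, 25, 8] → sum 38
[25, 8, 20] → sum 53
[8, 20, 11] → sum 39
[20, 11, 4] → sum 35
[11, 4, 17] → sum 32
[4, 17, 2] → sum 23
[17, 2, 1] → sum 20
[2, 1, 18] → sum 21
[1, 18, 3] → sum 22
[18, 3, 17] → sum 38
[3, 17, 9] → sum 29
[17, 9, 3] → sum 29
[9, 3, 1] → sum 13
[3, 1, 12] → sum 16
[1, 12, 3] → sum 16
[12, 3, 6] → sum 21
Highest of these is 53.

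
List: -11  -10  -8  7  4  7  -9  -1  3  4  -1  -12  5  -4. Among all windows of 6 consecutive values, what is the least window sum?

Each size-6 window and its sum:
-11 -10 -8 7 4 7 → sum -11
-10 -8 7 4 7 -9 → sum -9
-8 7 4 7 -9 -1 → sum 0
7 4 7 -9 -1 3 → sum 11
4 7 -9 -1 3 4 → sum 8
7 -9 -1 3 4 -1 → sum 3
-9 -1 3 4 -1 -12 → sum -16
-1 3 4 -1 -12 5 → sum -2
3 4 -1 -12 5 -4 → sum -5
Least of these is -16.

-16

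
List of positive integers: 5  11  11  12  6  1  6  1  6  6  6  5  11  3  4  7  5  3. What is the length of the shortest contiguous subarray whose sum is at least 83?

13

Extend right; whenever the sum reaches 83, record the length and shrink from the left:
add 5: running sum 5 < 83
add 11: running sum 16 < 83
add 11: running sum 27 < 83
add 12: running sum 39 < 83
add 6: running sum 45 < 83
add 1: running sum 46 < 83
add 6: running sum 52 < 83
add 1: running sum 53 < 83
add 6: running sum 59 < 83
add 6: running sum 65 < 83
add 6: running sum 71 < 83
add 5: running sum 76 < 83
end 12: [5, 11, 11, 12, 6, 1, 6, 1, 6, 6, 6, 5, 11] sum 87, len 13
end 13: [11, 11, 12, 6, 1, 6, 1, 6, 6, 6, 5, 11, 3] sum 85, len 13
end 14: [11, 11, 12, 6, 1, 6, 1, 6, 6, 6, 5, 11, 3, 4] sum 89, len 14
end 15: [11, 12, 6, 1, 6, 1, 6, 6, 6, 5, 11, 3, 4, 7] sum 85, len 14
end 16: [11, 12, 6, 1, 6, 1, 6, 6, 6, 5, 11, 3, 4, 7, 5] sum 90, len 15
end 17: [11, 12, 6, 1, 6, 1, 6, 6, 6, 5, 11, 3, 4, 7, 5, 3] sum 93, len 16
Shortest qualifying length: 13.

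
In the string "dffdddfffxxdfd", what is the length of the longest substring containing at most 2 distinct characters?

add d: window [d] (1 distinct), len 1
add f: window [d, f] (2 distinct), len 2
add f: window [d, f, f] (2 distinct), len 3
add d: window [d, f, f, d] (2 distinct), len 4
add d: window [d, f, f, d, d] (2 distinct), len 5
add d: window [d, f, f, d, d, d] (2 distinct), len 6
add f: window [d, f, f, d, d, d, f] (2 distinct), len 7
add f: window [d, f, f, d, d, d, f, f] (2 distinct), len 8
add f: window [d, f, f, d, d, d, f, f, f] (2 distinct), len 9
add x: window [f, f, f, x] (2 distinct), len 4
add x: window [f, f, f, x, x] (2 distinct), len 5
add d: window [x, x, d] (2 distinct), len 3
add f: window [d, f] (2 distinct), len 2
add d: window [d, f, d] (2 distinct), len 3
Longest length with ≤2 distinct: 9.

9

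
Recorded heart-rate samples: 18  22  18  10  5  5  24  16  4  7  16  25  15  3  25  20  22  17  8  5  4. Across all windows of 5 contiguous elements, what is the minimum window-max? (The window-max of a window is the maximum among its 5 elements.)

22

Window maxs for each of the 17 positions:
18 22 18 10 5 → max 22
22 18 10 5 5 → max 22
18 10 5 5 24 → max 24
10 5 5 24 16 → max 24
5 5 24 16 4 → max 24
5 24 16 4 7 → max 24
24 16 4 7 16 → max 24
16 4 7 16 25 → max 25
4 7 16 25 15 → max 25
7 16 25 15 3 → max 25
16 25 15 3 25 → max 25
25 15 3 25 20 → max 25
15 3 25 20 22 → max 25
3 25 20 22 17 → max 25
25 20 22 17 8 → max 25
20 22 17 8 5 → max 22
22 17 8 5 4 → max 22
Minimum of these is 22.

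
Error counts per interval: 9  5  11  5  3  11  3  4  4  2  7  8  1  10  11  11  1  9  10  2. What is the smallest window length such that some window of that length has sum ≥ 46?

Extend right; whenever the sum reaches 46, record the length and shrink from the left:
add 9: running sum 9 < 46
add 5: running sum 14 < 46
add 11: running sum 25 < 46
add 5: running sum 30 < 46
add 3: running sum 33 < 46
add 11: running sum 44 < 46
add 3: shortest ending here [9, 5, 11, 5, 3, 11, 3] sum 47, len 7
add 4: shortest ending here [9, 5, 11, 5, 3, 11, 3, 4] sum 51, len 8
add 4: shortest ending here [5, 11, 5, 3, 11, 3, 4, 4] sum 46, len 8
add 2: shortest ending here [5, 11, 5, 3, 11, 3, 4, 4, 2] sum 48, len 9
add 7: shortest ending here [11, 5, 3, 11, 3, 4, 4, 2, 7] sum 50, len 9
add 8: shortest ending here [5, 3, 11, 3, 4, 4, 2, 7, 8] sum 47, len 9
add 1: shortest ending here [5, 3, 11, 3, 4, 4, 2, 7, 8, 1] sum 48, len 10
add 10: shortest ending here [11, 3, 4, 4, 2, 7, 8, 1, 10] sum 50, len 9
add 11: shortest ending here [4, 4, 2, 7, 8, 1, 10, 11] sum 47, len 8
add 11: shortest ending here [7, 8, 1, 10, 11, 11] sum 48, len 6
add 1: shortest ending here [7, 8, 1, 10, 11, 11, 1] sum 49, len 7
add 9: shortest ending here [8, 1, 10, 11, 11, 1, 9] sum 51, len 7
add 10: shortest ending here [10, 11, 11, 1, 9, 10] sum 52, len 6
add 2: shortest ending here [10, 11, 11, 1, 9, 10, 2] sum 54, len 7
Shortest qualifying length: 6.

6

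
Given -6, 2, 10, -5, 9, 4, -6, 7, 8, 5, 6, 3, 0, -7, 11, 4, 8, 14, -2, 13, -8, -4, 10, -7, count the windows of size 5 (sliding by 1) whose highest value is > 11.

7

(-6, 2, 10, -5, 9) → max 10
(2, 10, -5, 9, 4) → max 10
(10, -5, 9, 4, -6) → max 10
(-5, 9, 4, -6, 7) → max 9
(9, 4, -6, 7, 8) → max 9
(4, -6, 7, 8, 5) → max 8
(-6, 7, 8, 5, 6) → max 8
(7, 8, 5, 6, 3) → max 8
(8, 5, 6, 3, 0) → max 8
(5, 6, 3, 0, -7) → max 6
(6, 3, 0, -7, 11) → max 11
(3, 0, -7, 11, 4) → max 11
(0, -7, 11, 4, 8) → max 11
(-7, 11, 4, 8, 14) → max 14  > 11 ✓
(11, 4, 8, 14, -2) → max 14  > 11 ✓
(4, 8, 14, -2, 13) → max 14  > 11 ✓
(8, 14, -2, 13, -8) → max 14  > 11 ✓
(14, -2, 13, -8, -4) → max 14  > 11 ✓
(-2, 13, -8, -4, 10) → max 13  > 11 ✓
(13, -8, -4, 10, -7) → max 13  > 11 ✓
7 windows satisfy the condition.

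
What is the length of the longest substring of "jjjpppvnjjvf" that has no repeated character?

4

[j] len 1
[j] len 1
[j] len 1
[j, p] len 2
[p] len 1
[p] len 1
[p, v] len 2
[p, v, n] len 3
[p, v, n, j] len 4
[j] len 1
[j, v] len 2
[j, v, f] len 3
Longest all-distinct length: 4.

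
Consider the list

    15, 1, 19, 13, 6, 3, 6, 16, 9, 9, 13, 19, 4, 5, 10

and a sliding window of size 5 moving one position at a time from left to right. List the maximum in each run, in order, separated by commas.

15 1 19 13 6 → max 19
1 19 13 6 3 → max 19
19 13 6 3 6 → max 19
13 6 3 6 16 → max 16
6 3 6 16 9 → max 16
3 6 16 9 9 → max 16
6 16 9 9 13 → max 16
16 9 9 13 19 → max 19
9 9 13 19 4 → max 19
9 13 19 4 5 → max 19
13 19 4 5 10 → max 19

19, 19, 19, 16, 16, 16, 16, 19, 19, 19, 19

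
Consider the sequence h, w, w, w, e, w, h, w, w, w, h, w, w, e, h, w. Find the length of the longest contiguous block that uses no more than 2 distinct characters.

[h] 1 distinct, len 1
[h, w] 2 distinct, len 2
[h, w, w] 2 distinct, len 3
[h, w, w, w] 2 distinct, len 4
[w, w, w, e] 2 distinct, len 4
[w, w, w, e, w] 2 distinct, len 5
[w, h] 2 distinct, len 2
[w, h, w] 2 distinct, len 3
[w, h, w, w] 2 distinct, len 4
[w, h, w, w, w] 2 distinct, len 5
[w, h, w, w, w, h] 2 distinct, len 6
[w, h, w, w, w, h, w] 2 distinct, len 7
[w, h, w, w, w, h, w, w] 2 distinct, len 8
[w, w, e] 2 distinct, len 3
[e, h] 2 distinct, len 2
[h, w] 2 distinct, len 2
Longest length with ≤2 distinct: 8.

8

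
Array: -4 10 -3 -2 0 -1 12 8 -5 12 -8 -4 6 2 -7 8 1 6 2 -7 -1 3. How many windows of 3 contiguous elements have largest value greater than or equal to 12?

[-4, 10, -3] → max 10
[10, -3, -2] → max 10
[-3, -2, 0] → max 0
[-2, 0, -1] → max 0
[0, -1, 12] → max 12  ≥ 12 ✓
[-1, 12, 8] → max 12  ≥ 12 ✓
[12, 8, -5] → max 12  ≥ 12 ✓
[8, -5, 12] → max 12  ≥ 12 ✓
[-5, 12, -8] → max 12  ≥ 12 ✓
[12, -8, -4] → max 12  ≥ 12 ✓
[-8, -4, 6] → max 6
[-4, 6, 2] → max 6
[6, 2, -7] → max 6
[2, -7, 8] → max 8
[-7, 8, 1] → max 8
[8, 1, 6] → max 8
[1, 6, 2] → max 6
[6, 2, -7] → max 6
[2, -7, -1] → max 2
[-7, -1, 3] → max 3
6 windows satisfy the condition.

6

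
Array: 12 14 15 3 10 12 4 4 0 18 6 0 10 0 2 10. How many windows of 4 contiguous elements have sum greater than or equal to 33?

4

12 14 15 3 → sum 44  ≥ 33 ✓
14 15 3 10 → sum 42  ≥ 33 ✓
15 3 10 12 → sum 40  ≥ 33 ✓
3 10 12 4 → sum 29
10 12 4 4 → sum 30
12 4 4 0 → sum 20
4 4 0 18 → sum 26
4 0 18 6 → sum 28
0 18 6 0 → sum 24
18 6 0 10 → sum 34  ≥ 33 ✓
6 0 10 0 → sum 16
0 10 0 2 → sum 12
10 0 2 10 → sum 22
4 windows satisfy the condition.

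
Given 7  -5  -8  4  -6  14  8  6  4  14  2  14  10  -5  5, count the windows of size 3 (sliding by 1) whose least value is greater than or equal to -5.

8

7 -5 -8 → min -8
-5 -8 4 → min -8
-8 4 -6 → min -8
4 -6 14 → min -6
-6 14 8 → min -6
14 8 6 → min 6  ≥ -5 ✓
8 6 4 → min 4  ≥ -5 ✓
6 4 14 → min 4  ≥ -5 ✓
4 14 2 → min 2  ≥ -5 ✓
14 2 14 → min 2  ≥ -5 ✓
2 14 10 → min 2  ≥ -5 ✓
14 10 -5 → min -5  ≥ -5 ✓
10 -5 5 → min -5  ≥ -5 ✓
8 windows satisfy the condition.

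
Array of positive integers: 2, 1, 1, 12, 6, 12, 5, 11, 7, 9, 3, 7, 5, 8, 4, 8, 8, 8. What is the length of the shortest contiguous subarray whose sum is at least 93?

add 2: running sum 2 < 93
add 1: running sum 3 < 93
add 1: running sum 4 < 93
add 12: running sum 16 < 93
add 6: running sum 22 < 93
add 12: running sum 34 < 93
add 5: running sum 39 < 93
add 11: running sum 50 < 93
add 7: running sum 57 < 93
add 9: running sum 66 < 93
add 3: running sum 69 < 93
add 7: running sum 76 < 93
add 5: running sum 81 < 93
add 8: running sum 89 < 93
end 14: [2, 1, 1, 12, 6, 12, 5, 11, 7, 9, 3, 7, 5, 8, 4] sum 93, len 15
end 15: [12, 6, 12, 5, 11, 7, 9, 3, 7, 5, 8, 4, 8] sum 97, len 13
end 16: [6, 12, 5, 11, 7, 9, 3, 7, 5, 8, 4, 8, 8] sum 93, len 13
end 17: [12, 5, 11, 7, 9, 3, 7, 5, 8, 4, 8, 8, 8] sum 95, len 13
Shortest qualifying length: 13.

13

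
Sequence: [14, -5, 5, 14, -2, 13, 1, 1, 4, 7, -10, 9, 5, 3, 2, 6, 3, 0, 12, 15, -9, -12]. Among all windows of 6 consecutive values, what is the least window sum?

9

Each size-6 window and its sum:
14 -5 5 14 -2 13 → sum 39
-5 5 14 -2 13 1 → sum 26
5 14 -2 13 1 1 → sum 32
14 -2 13 1 1 4 → sum 31
-2 13 1 1 4 7 → sum 24
13 1 1 4 7 -10 → sum 16
1 1 4 7 -10 9 → sum 12
1 4 7 -10 9 5 → sum 16
4 7 -10 9 5 3 → sum 18
7 -10 9 5 3 2 → sum 16
-10 9 5 3 2 6 → sum 15
9 5 3 2 6 3 → sum 28
5 3 2 6 3 0 → sum 19
3 2 6 3 0 12 → sum 26
2 6 3 0 12 15 → sum 38
6 3 0 12 15 -9 → sum 27
3 0 12 15 -9 -12 → sum 9
Least of these is 9.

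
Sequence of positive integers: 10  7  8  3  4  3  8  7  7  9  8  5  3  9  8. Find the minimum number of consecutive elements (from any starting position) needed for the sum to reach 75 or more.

add 10: running sum 10 < 75
add 7: running sum 17 < 75
add 8: running sum 25 < 75
add 3: running sum 28 < 75
add 4: running sum 32 < 75
add 3: running sum 35 < 75
add 8: running sum 43 < 75
add 7: running sum 50 < 75
add 7: running sum 57 < 75
add 9: running sum 66 < 75
add 8: running sum 74 < 75
add 5: shortest ending here [10, 7, 8, 3, 4, 3, 8, 7, 7, 9, 8, 5] sum 79, len 12
add 3: shortest ending here [10, 7, 8, 3, 4, 3, 8, 7, 7, 9, 8, 5, 3] sum 82, len 13
add 9: shortest ending here [7, 8, 3, 4, 3, 8, 7, 7, 9, 8, 5, 3, 9] sum 81, len 13
add 8: shortest ending here [8, 3, 4, 3, 8, 7, 7, 9, 8, 5, 3, 9, 8] sum 82, len 13
Shortest qualifying length: 12.

12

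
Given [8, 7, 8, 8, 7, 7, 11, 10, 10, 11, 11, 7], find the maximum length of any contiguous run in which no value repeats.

[8] len 1
[8, 7] len 2
[7, 8] len 2
[8] len 1
[8, 7] len 2
[7] len 1
[7, 11] len 2
[7, 11, 10] len 3
[10] len 1
[10, 11] len 2
[11] len 1
[11, 7] len 2
Longest all-distinct length: 3.

3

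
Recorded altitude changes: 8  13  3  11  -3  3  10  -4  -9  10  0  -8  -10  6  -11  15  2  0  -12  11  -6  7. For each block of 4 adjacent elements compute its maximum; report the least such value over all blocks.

[8, 13, 3, 11] → max 13
[13, 3, 11, -3] → max 13
[3, 11, -3, 3] → max 11
[11, -3, 3, 10] → max 11
[-3, 3, 10, -4] → max 10
[3, 10, -4, -9] → max 10
[10, -4, -9, 10] → max 10
[-4, -9, 10, 0] → max 10
[-9, 10, 0, -8] → max 10
[10, 0, -8, -10] → max 10
[0, -8, -10, 6] → max 6
[-8, -10, 6, -11] → max 6
[-10, 6, -11, 15] → max 15
[6, -11, 15, 2] → max 15
[-11, 15, 2, 0] → max 15
[15, 2, 0, -12] → max 15
[2, 0, -12, 11] → max 11
[0, -12, 11, -6] → max 11
[-12, 11, -6, 7] → max 11
Least of these is 6.

6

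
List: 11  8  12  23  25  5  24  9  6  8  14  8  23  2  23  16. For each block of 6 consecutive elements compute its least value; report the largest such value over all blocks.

6

11 8 12 23 25 5 → min 5
8 12 23 25 5 24 → min 5
12 23 25 5 24 9 → min 5
23 25 5 24 9 6 → min 5
25 5 24 9 6 8 → min 5
5 24 9 6 8 14 → min 5
24 9 6 8 14 8 → min 6
9 6 8 14 8 23 → min 6
6 8 14 8 23 2 → min 2
8 14 8 23 2 23 → min 2
14 8 23 2 23 16 → min 2
Largest of these is 6.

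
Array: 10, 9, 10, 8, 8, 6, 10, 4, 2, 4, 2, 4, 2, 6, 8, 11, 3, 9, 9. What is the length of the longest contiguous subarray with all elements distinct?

add 10: [10] len 1
add 9: [10, 9] len 2
add 10 (repeat 10, move left end past it): [9, 10] len 2
add 8: [9, 10, 8] len 3
add 8 (repeat 8, move left end past it): [8] len 1
add 6: [8, 6] len 2
add 10: [8, 6, 10] len 3
add 4: [8, 6, 10, 4] len 4
add 2: [8, 6, 10, 4, 2] len 5
add 4 (repeat 4, move left end past it): [2, 4] len 2
add 2 (repeat 2, move left end past it): [4, 2] len 2
add 4 (repeat 4, move left end past it): [2, 4] len 2
add 2 (repeat 2, move left end past it): [4, 2] len 2
add 6: [4, 2, 6] len 3
add 8: [4, 2, 6, 8] len 4
add 11: [4, 2, 6, 8, 11] len 5
add 3: [4, 2, 6, 8, 11, 3] len 6
add 9: [4, 2, 6, 8, 11, 3, 9] len 7
add 9 (repeat 9, move left end past it): [9] len 1
Longest all-distinct length: 7.

7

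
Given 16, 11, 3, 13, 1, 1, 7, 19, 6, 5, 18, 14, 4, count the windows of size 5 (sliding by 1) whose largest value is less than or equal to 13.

2

16 11 3 13 1 → max 16
11 3 13 1 1 → max 13  ≤ 13 ✓
3 13 1 1 7 → max 13  ≤ 13 ✓
13 1 1 7 19 → max 19
1 1 7 19 6 → max 19
1 7 19 6 5 → max 19
7 19 6 5 18 → max 19
19 6 5 18 14 → max 19
6 5 18 14 4 → max 18
2 windows satisfy the condition.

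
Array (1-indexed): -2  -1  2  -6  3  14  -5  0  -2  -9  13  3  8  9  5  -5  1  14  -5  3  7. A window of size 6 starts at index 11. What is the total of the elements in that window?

33

Elements at indices 11..16: 13, 3, 8, 9, 5, -5
sum(13, 3, 8, 9, 5, -5) = 33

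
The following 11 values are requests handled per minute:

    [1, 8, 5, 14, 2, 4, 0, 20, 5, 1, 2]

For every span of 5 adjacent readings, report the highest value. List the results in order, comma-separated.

14, 14, 14, 20, 20, 20, 20

Sliding a size-5 window across the 11 values:
(1, 8, 5, 14, 2) → max 14
(8, 5, 14, 2, 4) → max 14
(5, 14, 2, 4, 0) → max 14
(14, 2, 4, 0, 20) → max 20
(2, 4, 0, 20, 5) → max 20
(4, 0, 20, 5, 1) → max 20
(0, 20, 5, 1, 2) → max 20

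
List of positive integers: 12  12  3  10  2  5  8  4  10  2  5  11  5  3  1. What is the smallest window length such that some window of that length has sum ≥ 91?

add 12: running sum 12 < 91
add 12: running sum 24 < 91
add 3: running sum 27 < 91
add 10: running sum 37 < 91
add 2: running sum 39 < 91
add 5: running sum 44 < 91
add 8: running sum 52 < 91
add 4: running sum 56 < 91
add 10: running sum 66 < 91
add 2: running sum 68 < 91
add 5: running sum 73 < 91
add 11: running sum 84 < 91
add 5: running sum 89 < 91
end 13: [12, 12, 3, 10, 2, 5, 8, 4, 10, 2, 5, 11, 5, 3] sum 92, len 14
end 14: [12, 12, 3, 10, 2, 5, 8, 4, 10, 2, 5, 11, 5, 3, 1] sum 93, len 15
Shortest qualifying length: 14.

14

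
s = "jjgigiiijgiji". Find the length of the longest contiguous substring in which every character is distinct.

add j: [j] len 1
add j (repeat j, move left end past it): [j] len 1
add g: [j, g] len 2
add i: [j, g, i] len 3
add g (repeat g, move left end past it): [i, g] len 2
add i (repeat i, move left end past it): [g, i] len 2
add i (repeat i, move left end past it): [i] len 1
add i (repeat i, move left end past it): [i] len 1
add j: [i, j] len 2
add g: [i, j, g] len 3
add i (repeat i, move left end past it): [j, g, i] len 3
add j (repeat j, move left end past it): [g, i, j] len 3
add i (repeat i, move left end past it): [j, i] len 2
Longest all-distinct length: 3.

3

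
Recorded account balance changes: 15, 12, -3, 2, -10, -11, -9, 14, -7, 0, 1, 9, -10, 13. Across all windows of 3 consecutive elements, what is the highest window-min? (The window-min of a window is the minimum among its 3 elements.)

(15, 12, -3) → min -3
(12, -3, 2) → min -3
(-3, 2, -10) → min -10
(2, -10, -11) → min -11
(-10, -11, -9) → min -11
(-11, -9, 14) → min -11
(-9, 14, -7) → min -9
(14, -7, 0) → min -7
(-7, 0, 1) → min -7
(0, 1, 9) → min 0
(1, 9, -10) → min -10
(9, -10, 13) → min -10
Highest of these is 0.

0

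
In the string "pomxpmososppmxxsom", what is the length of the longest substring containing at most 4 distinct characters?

add p: window [p] (1 distinct), len 1
add o: window [p, o] (2 distinct), len 2
add m: window [p, o, m] (3 distinct), len 3
add x: window [p, o, m, x] (4 distinct), len 4
add p: window [p, o, m, x, p] (4 distinct), len 5
add m: window [p, o, m, x, p, m] (4 distinct), len 6
add o: window [p, o, m, x, p, m, o] (4 distinct), len 7
add s: window [p, m, o, s] (4 distinct), len 4
add o: window [p, m, o, s, o] (4 distinct), len 5
add s: window [p, m, o, s, o, s] (4 distinct), len 6
add p: window [p, m, o, s, o, s, p] (4 distinct), len 7
add p: window [p, m, o, s, o, s, p, p] (4 distinct), len 8
add m: window [p, m, o, s, o, s, p, p, m] (4 distinct), len 9
add x: window [s, p, p, m, x] (4 distinct), len 5
add x: window [s, p, p, m, x, x] (4 distinct), len 6
add s: window [s, p, p, m, x, x, s] (4 distinct), len 7
add o: window [m, x, x, s, o] (4 distinct), len 5
add m: window [m, x, x, s, o, m] (4 distinct), len 6
Longest length with ≤4 distinct: 9.

9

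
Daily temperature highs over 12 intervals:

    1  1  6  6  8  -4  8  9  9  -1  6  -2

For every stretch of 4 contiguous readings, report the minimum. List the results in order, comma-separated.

Sliding a size-4 window across the 12 values:
(1, 1, 6, 6) → min 1
(1, 6, 6, 8) → min 1
(6, 6, 8, -4) → min -4
(6, 8, -4, 8) → min -4
(8, -4, 8, 9) → min -4
(-4, 8, 9, 9) → min -4
(8, 9, 9, -1) → min -1
(9, 9, -1, 6) → min -1
(9, -1, 6, -2) → min -2

1, 1, -4, -4, -4, -4, -1, -1, -2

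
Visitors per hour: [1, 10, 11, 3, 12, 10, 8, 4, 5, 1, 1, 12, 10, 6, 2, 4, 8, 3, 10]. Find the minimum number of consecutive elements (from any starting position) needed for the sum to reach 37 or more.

5

add 1: running sum 1 < 37
add 10: running sum 11 < 37
add 11: running sum 22 < 37
add 3: running sum 25 < 37
add 12: shortest ending here [1, 10, 11, 3, 12] sum 37, len 5
add 10: shortest ending here [10, 11, 3, 12, 10] sum 46, len 5
add 8: shortest ending here [11, 3, 12, 10, 8] sum 44, len 5
add 4: shortest ending here [3, 12, 10, 8, 4] sum 37, len 5
add 5: shortest ending here [12, 10, 8, 4, 5] sum 39, len 5
add 1: shortest ending here [12, 10, 8, 4, 5, 1] sum 40, len 6
add 1: shortest ending here [12, 10, 8, 4, 5, 1, 1] sum 41, len 7
add 12: shortest ending here [10, 8, 4, 5, 1, 1, 12] sum 41, len 7
add 10: shortest ending here [8, 4, 5, 1, 1, 12, 10] sum 41, len 7
add 6: shortest ending here [4, 5, 1, 1, 12, 10, 6] sum 39, len 7
add 2: shortest ending here [5, 1, 1, 12, 10, 6, 2] sum 37, len 7
add 4: shortest ending here [5, 1, 1, 12, 10, 6, 2, 4] sum 41, len 8
add 8: shortest ending here [12, 10, 6, 2, 4, 8] sum 42, len 6
add 3: shortest ending here [12, 10, 6, 2, 4, 8, 3] sum 45, len 7
add 10: shortest ending here [10, 6, 2, 4, 8, 3, 10] sum 43, len 7
Shortest qualifying length: 5.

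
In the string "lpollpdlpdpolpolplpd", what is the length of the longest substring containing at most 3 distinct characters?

9

[l] 1 distinct, len 1
[l, p] 2 distinct, len 2
[l, p, o] 3 distinct, len 3
[l, p, o, l] 3 distinct, len 4
[l, p, o, l, l] 3 distinct, len 5
[l, p, o, l, l, p] 3 distinct, len 6
[l, l, p, d] 3 distinct, len 4
[l, l, p, d, l] 3 distinct, len 5
[l, l, p, d, l, p] 3 distinct, len 6
[l, l, p, d, l, p, d] 3 distinct, len 7
[l, l, p, d, l, p, d, p] 3 distinct, len 8
[p, d, p, o] 3 distinct, len 4
[p, o, l] 3 distinct, len 3
[p, o, l, p] 3 distinct, len 4
[p, o, l, p, o] 3 distinct, len 5
[p, o, l, p, o, l] 3 distinct, len 6
[p, o, l, p, o, l, p] 3 distinct, len 7
[p, o, l, p, o, l, p, l] 3 distinct, len 8
[p, o, l, p, o, l, p, l, p] 3 distinct, len 9
[l, p, l, p, d] 3 distinct, len 5
Longest length with ≤3 distinct: 9.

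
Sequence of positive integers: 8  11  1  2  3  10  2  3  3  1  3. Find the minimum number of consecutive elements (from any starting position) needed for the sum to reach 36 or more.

Extend right; whenever the sum reaches 36, record the length and shrink from the left:
add 8: running sum 8 < 36
add 11: running sum 19 < 36
add 1: running sum 20 < 36
add 2: running sum 22 < 36
add 3: running sum 25 < 36
add 10: running sum 35 < 36
end 6: [8, 11, 1, 2, 3, 10, 2] sum 37, len 7
end 7: [8, 11, 1, 2, 3, 10, 2, 3] sum 40, len 8
end 8: [8, 11, 1, 2, 3, 10, 2, 3, 3] sum 43, len 9
end 9: [11, 1, 2, 3, 10, 2, 3, 3, 1] sum 36, len 9
end 10: [11, 1, 2, 3, 10, 2, 3, 3, 1, 3] sum 39, len 10
Shortest qualifying length: 7.

7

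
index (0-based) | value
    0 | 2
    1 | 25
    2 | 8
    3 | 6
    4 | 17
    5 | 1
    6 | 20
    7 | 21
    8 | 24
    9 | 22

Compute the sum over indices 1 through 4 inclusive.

Elements at indices 1..4: 25, 8, 6, 17
sum(25, 8, 6, 17) = 56

56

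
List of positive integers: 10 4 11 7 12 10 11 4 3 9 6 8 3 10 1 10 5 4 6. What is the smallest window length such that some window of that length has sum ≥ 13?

add 10: running sum 10 < 13
end 1: [10, 4] sum 14, len 2
end 2: [4, 11] sum 15, len 2
end 3: [11, 7] sum 18, len 2
end 4: [7, 12] sum 19, len 2
end 5: [12, 10] sum 22, len 2
end 6: [10, 11] sum 21, len 2
end 7: [11, 4] sum 15, len 2
end 8: [11, 4, 3] sum 18, len 3
end 9: [4, 3, 9] sum 16, len 3
end 10: [9, 6] sum 15, len 2
end 11: [6, 8] sum 14, len 2
end 12: [6, 8, 3] sum 17, len 3
end 13: [3, 10] sum 13, len 2
end 14: [3, 10, 1] sum 14, len 3
end 15: [10, 1, 10] sum 21, len 3
end 16: [10, 5] sum 15, len 2
end 17: [10, 5, 4] sum 19, len 3
end 18: [5, 4, 6] sum 15, len 3
Shortest qualifying length: 2.

2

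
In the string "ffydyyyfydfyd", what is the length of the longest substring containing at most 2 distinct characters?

add f: window [f] (1 distinct), len 1
add f: window [f, f] (1 distinct), len 2
add y: window [f, f, y] (2 distinct), len 3
add d: window [y, d] (2 distinct), len 2
add y: window [y, d, y] (2 distinct), len 3
add y: window [y, d, y, y] (2 distinct), len 4
add y: window [y, d, y, y, y] (2 distinct), len 5
add f: window [y, y, y, f] (2 distinct), len 4
add y: window [y, y, y, f, y] (2 distinct), len 5
add d: window [y, d] (2 distinct), len 2
add f: window [d, f] (2 distinct), len 2
add y: window [f, y] (2 distinct), len 2
add d: window [y, d] (2 distinct), len 2
Longest length with ≤2 distinct: 5.

5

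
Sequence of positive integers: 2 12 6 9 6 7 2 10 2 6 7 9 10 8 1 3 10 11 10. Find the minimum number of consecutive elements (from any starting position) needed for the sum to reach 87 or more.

Extend right; whenever the sum reaches 87, record the length and shrink from the left:
add 2: running sum 2 < 87
add 12: running sum 14 < 87
add 6: running sum 20 < 87
add 9: running sum 29 < 87
add 6: running sum 35 < 87
add 7: running sum 42 < 87
add 2: running sum 44 < 87
add 10: running sum 54 < 87
add 2: running sum 56 < 87
add 6: running sum 62 < 87
add 7: running sum 69 < 87
add 9: running sum 78 < 87
end 12: [2, 12, 6, 9, 6, 7, 2, 10, 2, 6, 7, 9, 10] sum 88, len 13
end 13: [12, 6, 9, 6, 7, 2, 10, 2, 6, 7, 9, 10, 8] sum 94, len 13
end 14: [12, 6, 9, 6, 7, 2, 10, 2, 6, 7, 9, 10, 8, 1] sum 95, len 14
end 15: [12, 6, 9, 6, 7, 2, 10, 2, 6, 7, 9, 10, 8, 1, 3] sum 98, len 15
end 16: [9, 6, 7, 2, 10, 2, 6, 7, 9, 10, 8, 1, 3, 10] sum 90, len 14
end 17: [6, 7, 2, 10, 2, 6, 7, 9, 10, 8, 1, 3, 10, 11] sum 92, len 14
end 18: [10, 2, 6, 7, 9, 10, 8, 1, 3, 10, 11, 10] sum 87, len 12
Shortest qualifying length: 12.

12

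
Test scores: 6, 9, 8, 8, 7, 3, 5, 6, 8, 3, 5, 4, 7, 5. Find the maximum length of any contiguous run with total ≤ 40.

7

add 6: [6] sum 6, len 1
add 9: [6, 9] sum 15, len 2
add 8: [6, 9, 8] sum 23, len 3
add 8: [6, 9, 8, 8] sum 31, len 4
add 7: [6, 9, 8, 8, 7] sum 38, len 5
add 3: [9, 8, 8, 7, 3] sum 35, len 5
add 5: [9, 8, 8, 7, 3, 5] sum 40, len 6
add 6: [8, 8, 7, 3, 5, 6] sum 37, len 6
add 8: [8, 7, 3, 5, 6, 8] sum 37, len 6
add 3: [8, 7, 3, 5, 6, 8, 3] sum 40, len 7
add 5: [7, 3, 5, 6, 8, 3, 5] sum 37, len 7
add 4: [3, 5, 6, 8, 3, 5, 4] sum 34, len 7
add 7: [5, 6, 8, 3, 5, 4, 7] sum 38, len 7
add 5: [6, 8, 3, 5, 4, 7, 5] sum 38, len 7
Longest length seen: 7.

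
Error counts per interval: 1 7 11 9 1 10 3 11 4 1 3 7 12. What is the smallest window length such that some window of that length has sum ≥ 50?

7

Extend right; whenever the sum reaches 50, record the length and shrink from the left:
add 1: running sum 1 < 50
add 7: running sum 8 < 50
add 11: running sum 19 < 50
add 9: running sum 28 < 50
add 1: running sum 29 < 50
add 10: running sum 39 < 50
add 3: running sum 42 < 50
end 7: [7, 11, 9, 1, 10, 3, 11] sum 52, len 7
end 8: [7, 11, 9, 1, 10, 3, 11, 4] sum 56, len 8
end 9: [11, 9, 1, 10, 3, 11, 4, 1] sum 50, len 8
end 10: [11, 9, 1, 10, 3, 11, 4, 1, 3] sum 53, len 9
end 11: [11, 9, 1, 10, 3, 11, 4, 1, 3, 7] sum 60, len 10
end 12: [10, 3, 11, 4, 1, 3, 7, 12] sum 51, len 8
Shortest qualifying length: 7.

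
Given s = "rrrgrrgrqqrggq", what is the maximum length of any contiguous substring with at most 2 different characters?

add r: window [r] (1 distinct), len 1
add r: window [r, r] (1 distinct), len 2
add r: window [r, r, r] (1 distinct), len 3
add g: window [r, r, r, g] (2 distinct), len 4
add r: window [r, r, r, g, r] (2 distinct), len 5
add r: window [r, r, r, g, r, r] (2 distinct), len 6
add g: window [r, r, r, g, r, r, g] (2 distinct), len 7
add r: window [r, r, r, g, r, r, g, r] (2 distinct), len 8
add q: window [r, q] (2 distinct), len 2
add q: window [r, q, q] (2 distinct), len 3
add r: window [r, q, q, r] (2 distinct), len 4
add g: window [r, g] (2 distinct), len 2
add g: window [r, g, g] (2 distinct), len 3
add q: window [g, g, q] (2 distinct), len 3
Longest length with ≤2 distinct: 8.

8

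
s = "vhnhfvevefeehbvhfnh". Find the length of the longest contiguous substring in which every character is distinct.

[v] len 1
[v, h] len 2
[v, h, n] len 3
[n, h] len 2
[n, h, f] len 3
[n, h, f, v] len 4
[n, h, f, v, e] len 5
[e, v] len 2
[v, e] len 2
[v, e, f] len 3
[f, e] len 2
[e] len 1
[e, h] len 2
[e, h, b] len 3
[e, h, b, v] len 4
[b, v, h] len 3
[b, v, h, f] len 4
[b, v, h, f, n] len 5
[f, n, h] len 3
Longest all-distinct length: 5.

5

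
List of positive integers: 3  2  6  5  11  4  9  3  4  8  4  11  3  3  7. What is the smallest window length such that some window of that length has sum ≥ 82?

15

add 3: running sum 3 < 82
add 2: running sum 5 < 82
add 6: running sum 11 < 82
add 5: running sum 16 < 82
add 11: running sum 27 < 82
add 4: running sum 31 < 82
add 9: running sum 40 < 82
add 3: running sum 43 < 82
add 4: running sum 47 < 82
add 8: running sum 55 < 82
add 4: running sum 59 < 82
add 11: running sum 70 < 82
add 3: running sum 73 < 82
add 3: running sum 76 < 82
add 7: shortest ending here [3, 2, 6, 5, 11, 4, 9, 3, 4, 8, 4, 11, 3, 3, 7] sum 83, len 15
Shortest qualifying length: 15.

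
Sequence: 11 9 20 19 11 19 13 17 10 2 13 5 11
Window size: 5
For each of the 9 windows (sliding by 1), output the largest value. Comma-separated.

20, 20, 20, 19, 19, 19, 17, 17, 13

11 9 20 19 11 → max 20
9 20 19 11 19 → max 20
20 19 11 19 13 → max 20
19 11 19 13 17 → max 19
11 19 13 17 10 → max 19
19 13 17 10 2 → max 19
13 17 10 2 13 → max 17
17 10 2 13 5 → max 17
10 2 13 5 11 → max 13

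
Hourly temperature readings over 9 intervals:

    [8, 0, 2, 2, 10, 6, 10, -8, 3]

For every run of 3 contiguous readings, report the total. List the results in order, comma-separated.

10, 4, 14, 18, 26, 8, 5

(8, 0, 2) → sum 10
(0, 2, 2) → sum 4
(2, 2, 10) → sum 14
(2, 10, 6) → sum 18
(10, 6, 10) → sum 26
(6, 10, -8) → sum 8
(10, -8, 3) → sum 5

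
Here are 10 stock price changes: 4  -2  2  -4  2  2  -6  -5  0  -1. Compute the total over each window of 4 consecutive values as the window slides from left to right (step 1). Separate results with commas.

4 -2 2 -4 → sum 0
-2 2 -4 2 → sum -2
2 -4 2 2 → sum 2
-4 2 2 -6 → sum -6
2 2 -6 -5 → sum -7
2 -6 -5 0 → sum -9
-6 -5 0 -1 → sum -12

0, -2, 2, -6, -7, -9, -12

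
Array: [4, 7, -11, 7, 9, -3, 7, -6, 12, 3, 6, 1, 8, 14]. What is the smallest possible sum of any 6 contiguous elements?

3

4 7 -11 7 9 -3 → sum 13
7 -11 7 9 -3 7 → sum 16
-11 7 9 -3 7 -6 → sum 3
7 9 -3 7 -6 12 → sum 26
9 -3 7 -6 12 3 → sum 22
-3 7 -6 12 3 6 → sum 19
7 -6 12 3 6 1 → sum 23
-6 12 3 6 1 8 → sum 24
12 3 6 1 8 14 → sum 44
Smallest of these is 3.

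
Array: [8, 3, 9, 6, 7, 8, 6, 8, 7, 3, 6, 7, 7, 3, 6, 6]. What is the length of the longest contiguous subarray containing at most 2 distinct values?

Extend right; when distinct count exceeds 2, shrink from the left:
[8] 1 distinct, len 1
[8, 3] 2 distinct, len 2
[3, 9] 2 distinct, len 2
[9, 6] 2 distinct, len 2
[6, 7] 2 distinct, len 2
[7, 8] 2 distinct, len 2
[8, 6] 2 distinct, len 2
[8, 6, 8] 2 distinct, len 3
[8, 7] 2 distinct, len 2
[7, 3] 2 distinct, len 2
[3, 6] 2 distinct, len 2
[6, 7] 2 distinct, len 2
[6, 7, 7] 2 distinct, len 3
[7, 7, 3] 2 distinct, len 3
[3, 6] 2 distinct, len 2
[3, 6, 6] 2 distinct, len 3
Longest length with ≤2 distinct: 3.

3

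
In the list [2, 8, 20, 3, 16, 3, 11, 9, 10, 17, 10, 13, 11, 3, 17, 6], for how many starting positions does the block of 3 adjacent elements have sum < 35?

(2, 8, 20) → sum 30  < 35 ✓
(8, 20, 3) → sum 31  < 35 ✓
(20, 3, 16) → sum 39
(3, 16, 3) → sum 22  < 35 ✓
(16, 3, 11) → sum 30  < 35 ✓
(3, 11, 9) → sum 23  < 35 ✓
(11, 9, 10) → sum 30  < 35 ✓
(9, 10, 17) → sum 36
(10, 17, 10) → sum 37
(17, 10, 13) → sum 40
(10, 13, 11) → sum 34  < 35 ✓
(13, 11, 3) → sum 27  < 35 ✓
(11, 3, 17) → sum 31  < 35 ✓
(3, 17, 6) → sum 26  < 35 ✓
10 windows satisfy the condition.

10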